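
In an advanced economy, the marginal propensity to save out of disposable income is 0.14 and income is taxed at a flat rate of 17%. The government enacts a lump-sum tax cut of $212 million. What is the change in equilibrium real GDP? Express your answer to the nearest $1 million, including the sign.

MPC = 1 − MPS = 1 − 0.14 = 0.86.
A lump-sum tax change of −$212 million shifts disposable income by +$212 million; first-round consumption changes by −c × ΔT = −0.86 × (−$212 million) = +$182.32 million.
Expenditure multiplier = 1/(1 − c(1−t)) = 1/(1 − 0.86×0.83) = 1/0.2862 ≈ 3.494.
The tax multiplier is −c × k ≈ −3.005, so ΔY = k × (−c·ΔT) = (+$182.32 million) / 0.2862 ≈ +$637 million.

+$637 million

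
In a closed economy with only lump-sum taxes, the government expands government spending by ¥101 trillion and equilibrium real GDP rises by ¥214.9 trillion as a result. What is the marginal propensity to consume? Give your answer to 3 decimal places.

0.530

Implied spending multiplier k = ΔY/ΔG = 214.9/101 ≈ 2.1277.
Since k = 1/(1 − MPC), MPC = 1 − 1/k = 1 − ΔG/ΔY = 1 − 101/214.9 ≈ 0.530.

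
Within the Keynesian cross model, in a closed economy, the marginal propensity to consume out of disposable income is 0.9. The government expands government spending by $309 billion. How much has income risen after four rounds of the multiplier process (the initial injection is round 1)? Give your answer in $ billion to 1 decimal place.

$1,062.7 billion

Round 1 adds ΔG = $309 billion; each later round is MPC = 0.9 times the previous.
After 4 rounds: 309 + 278.1 + 250.29 + 225.261 = ΔG·(1 − c^4)/(1 − c) = 309 × (1 − 0.6561)/0.1 ≈ $1,062.7 billion.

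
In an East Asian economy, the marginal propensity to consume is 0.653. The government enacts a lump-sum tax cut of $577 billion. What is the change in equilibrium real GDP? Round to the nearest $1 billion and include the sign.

+$1,086 billion

A lump-sum tax change of −$577 billion shifts disposable income by +$577 billion; first-round consumption changes by −c × ΔT = −0.653 × (−$577 billion) = +$376.781 billion.
Expenditure multiplier = 1/(1 − MPC) = 1/(1 − 0.653) = 1/0.347 ≈ 2.882.
The tax multiplier is −c × k ≈ −1.882, so ΔY = k × (−c·ΔT) = (+$376.781 billion) / 0.347 ≈ +$1,086 billion.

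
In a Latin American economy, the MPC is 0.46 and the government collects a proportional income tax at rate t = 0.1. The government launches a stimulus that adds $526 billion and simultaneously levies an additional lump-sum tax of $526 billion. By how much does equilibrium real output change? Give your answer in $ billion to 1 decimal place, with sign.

+$484.7 billion

Expenditure multiplier = 1/(1 − c(1−t)) = 1/(1 − 0.46×0.9) = 1/0.586 ≈ 1.706.
ΔG contributes k·ΔG = (+$526 billion) / 0.586 ≈ +$897.6 billion.
ΔT of +$526 billion changes first-round spending by −c·ΔT = −$241.96 billion, contributing k·(−c·ΔT) = (−$241.96 billion) / 0.586 ≈ −$412.9 billion.
Net ΔY = k(ΔG − c·ΔT) = (+$284.04 billion) / 0.586 ≈ +$484.7 billion.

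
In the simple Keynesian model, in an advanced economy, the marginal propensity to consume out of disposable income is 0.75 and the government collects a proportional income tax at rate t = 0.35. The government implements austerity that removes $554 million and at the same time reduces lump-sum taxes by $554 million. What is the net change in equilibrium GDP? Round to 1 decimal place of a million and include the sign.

Expenditure multiplier = 1/(1 − c(1−t)) = 1/(1 − 0.75×0.65) = 1/0.5125 ≈ 1.951.
ΔG contributes k·ΔG = (−$554 million) / 0.5125 ≈ −$1,081 million.
ΔT of −$554 million changes first-round spending by −c·ΔT = +$415.5 million, contributing k·(−c·ΔT) = (+$415.5 million) / 0.5125 ≈ +$810.7 million.
Net ΔY = k(ΔG − c·ΔT) = (−$138.5 million) / 0.5125 ≈ −$270.2 million.

−$270.2 million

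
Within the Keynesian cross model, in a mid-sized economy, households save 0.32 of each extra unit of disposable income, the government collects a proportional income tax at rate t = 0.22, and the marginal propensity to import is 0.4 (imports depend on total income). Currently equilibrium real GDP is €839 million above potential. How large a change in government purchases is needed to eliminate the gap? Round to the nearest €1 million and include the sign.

MPC = 1 − MPS = 1 − 0.32 = 0.68.
Spending multiplier = 1/(1 − c(1−t) + m) = 1/(1 − 0.68×0.78 + 0.4) = 1/0.8696 ≈ 1.15.
Need ΔY = −€839 million, so ΔG = ΔY/k = (−€839 million) × 0.8696 ≈ −€730 million.
The government should cut government purchases by €730 million.

−€730 million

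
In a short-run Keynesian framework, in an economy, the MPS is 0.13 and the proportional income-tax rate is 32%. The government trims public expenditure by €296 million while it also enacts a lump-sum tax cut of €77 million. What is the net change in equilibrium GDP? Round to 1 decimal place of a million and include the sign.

−€560.7 million

MPC = 1 − MPS = 1 − 0.13 = 0.87.
Expenditure multiplier = 1/(1 − c(1−t)) = 1/(1 − 0.87×0.68) = 1/0.4084 ≈ 2.449.
ΔG contributes k·ΔG = (−€296 million) / 0.4084 ≈ −€724.8 million.
ΔT of −€77 million changes first-round spending by −c·ΔT = +€66.99 million, contributing k·(−c·ΔT) = (+€66.99 million) / 0.4084 ≈ +€164 million.
Net ΔY = k(ΔG − c·ΔT) = (−€229.01 million) / 0.4084 ≈ −€560.7 million.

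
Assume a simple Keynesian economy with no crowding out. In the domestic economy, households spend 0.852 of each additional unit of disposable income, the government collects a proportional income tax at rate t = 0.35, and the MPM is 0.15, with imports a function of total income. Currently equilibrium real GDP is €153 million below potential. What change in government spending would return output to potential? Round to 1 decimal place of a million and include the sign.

+€91.2 million

Spending multiplier = 1/(1 − c(1−t) + m) = 1/(1 − 0.852×0.65 + 0.15) = 1/0.5962 ≈ 1.677.
Need ΔY = +€153 million, so ΔG = ΔY/k = (+€153 million) × 0.5962 ≈ +€91.2 million.
The government should increase government spending by €91.2 million.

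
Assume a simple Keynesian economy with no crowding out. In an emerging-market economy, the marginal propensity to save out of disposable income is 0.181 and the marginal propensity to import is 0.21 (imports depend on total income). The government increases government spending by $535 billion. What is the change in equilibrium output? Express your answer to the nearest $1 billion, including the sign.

+$1,368 billion

MPC = 1 − MPS = 1 − 0.181 = 0.819.
Government-spending multiplier = 1/(1 − c + m) = 1/(1 − 0.819 + 0.21) = 1/0.391 ≈ 2.558.
ΔY = k × ΔG = (+$535 billion) / 0.391 ≈ +$1,368 billion.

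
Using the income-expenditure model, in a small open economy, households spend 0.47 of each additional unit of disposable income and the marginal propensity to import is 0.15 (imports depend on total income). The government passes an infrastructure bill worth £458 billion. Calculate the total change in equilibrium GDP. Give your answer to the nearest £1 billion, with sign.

Expenditure multiplier = 1/(1 − c + m) = 1/(1 − 0.47 + 0.15) = 1/0.68 ≈ 1.471.
ΔY = k × ΔG = (+£458 billion) / 0.68 ≈ +£674 billion.

+£674 billion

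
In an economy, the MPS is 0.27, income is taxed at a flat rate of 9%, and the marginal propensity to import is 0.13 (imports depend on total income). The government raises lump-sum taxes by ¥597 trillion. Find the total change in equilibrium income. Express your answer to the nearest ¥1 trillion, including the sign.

MPC = 1 − MPS = 1 − 0.27 = 0.73.
A lump-sum tax change of +¥597 trillion shifts disposable income by −¥597 trillion; first-round consumption changes by −c × ΔT = −0.73 × (+¥597 trillion) = −¥435.81 trillion.
Expenditure multiplier = 1/(1 − c(1−t) + m) = 1/(1 − 0.73×0.91 + 0.13) = 1/0.4657 ≈ 2.147.
The tax multiplier is −c × k ≈ −1.568, so ΔY = k × (−c·ΔT) = (−¥435.81 trillion) / 0.4657 ≈ −¥936 trillion.

−¥936 trillion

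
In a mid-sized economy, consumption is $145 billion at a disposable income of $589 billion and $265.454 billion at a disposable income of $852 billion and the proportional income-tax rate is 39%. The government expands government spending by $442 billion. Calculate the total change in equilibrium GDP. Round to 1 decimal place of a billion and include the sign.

+$613.4 billion

MPC = ΔC/ΔYd = (265.454 − 145)/(852 − 589) = 120.454/263 = 0.458.
Expenditure multiplier = 1/(1 − c(1−t)) = 1/(1 − 0.458×0.61) = 1/0.72062 ≈ 1.388.
ΔY = k × ΔG = (+$442 billion) / 0.72062 ≈ +$613.4 billion.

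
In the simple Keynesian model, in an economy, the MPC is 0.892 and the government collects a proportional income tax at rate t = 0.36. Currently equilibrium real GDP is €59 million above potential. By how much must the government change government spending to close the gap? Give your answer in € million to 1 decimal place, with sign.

−€25.3 million

Spending multiplier = 1/(1 − c(1−t)) = 1/(1 − 0.892×0.64) = 1/0.42912 ≈ 2.33.
Need ΔY = −€59 million, so ΔG = ΔY/k = (−€59 million) × 0.42912 ≈ −€25.3 million.
The government should cut government spending by €25.3 million.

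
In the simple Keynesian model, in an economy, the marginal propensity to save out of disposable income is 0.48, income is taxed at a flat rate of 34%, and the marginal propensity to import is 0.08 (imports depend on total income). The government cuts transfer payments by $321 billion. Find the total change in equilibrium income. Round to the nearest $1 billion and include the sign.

MPC = 1 − MPS = 1 − 0.48 = 0.52.
The transfer change shifts disposable income by −$321 billion, so first-round consumption changes by c·ΔTR = 0.52 × (−$321 billion) = −$166.92 billion.
Expenditure multiplier = 1/(1 − c(1−t) + m) = 1/(1 − 0.52×0.66 + 0.08) = 1/0.7368 ≈ 1.357.
The transfer multiplier is c × k ≈ 0.706, so ΔY = k × (c·ΔTR) = (−$166.92 billion) / 0.7368 ≈ −$227 billion.

−$227 billion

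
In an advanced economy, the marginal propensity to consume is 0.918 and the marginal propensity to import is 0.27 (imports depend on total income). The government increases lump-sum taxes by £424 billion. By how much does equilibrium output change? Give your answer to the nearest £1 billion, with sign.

−£1,106 billion

A lump-sum tax change of +£424 billion shifts disposable income by −£424 billion; first-round consumption changes by −c × ΔT = −0.918 × (+£424 billion) = −£389.232 billion.
Expenditure multiplier = 1/(1 − c + m) = 1/(1 − 0.918 + 0.27) = 1/0.352 ≈ 2.841.
The tax multiplier is −c × k ≈ −2.608, so ΔY = k × (−c·ΔT) = (−£389.232 billion) / 0.352 ≈ −£1,106 billion.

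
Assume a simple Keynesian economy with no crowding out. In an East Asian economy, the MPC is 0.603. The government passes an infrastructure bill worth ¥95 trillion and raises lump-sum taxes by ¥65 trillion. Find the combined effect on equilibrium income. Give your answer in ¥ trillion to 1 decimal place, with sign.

+¥140.6 trillion

Expenditure multiplier = 1/(1 − MPC) = 1/(1 − 0.603) = 1/0.397 ≈ 2.519.
ΔG contributes k·ΔG = (+¥95 trillion) / 0.397 ≈ +¥239.3 trillion.
ΔT of +¥65 trillion changes first-round spending by −c·ΔT = −¥39.195 trillion, contributing k·(−c·ΔT) = (−¥39.195 trillion) / 0.397 ≈ −¥98.7 trillion.
Net ΔY = k(ΔG − c·ΔT) = (+¥55.805 trillion) / 0.397 ≈ +¥140.6 trillion.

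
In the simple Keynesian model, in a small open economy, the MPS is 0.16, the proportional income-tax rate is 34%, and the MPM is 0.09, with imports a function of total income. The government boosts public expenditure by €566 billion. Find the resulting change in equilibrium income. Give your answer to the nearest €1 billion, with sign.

MPC = 1 − MPS = 1 − 0.16 = 0.84.
Government-spending multiplier = 1/(1 − c(1−t) + m) = 1/(1 − 0.84×0.66 + 0.09) = 1/0.5356 ≈ 1.867.
ΔY = k × ΔG = (+€566 billion) / 0.5356 ≈ +€1,057 billion.

+€1,057 billion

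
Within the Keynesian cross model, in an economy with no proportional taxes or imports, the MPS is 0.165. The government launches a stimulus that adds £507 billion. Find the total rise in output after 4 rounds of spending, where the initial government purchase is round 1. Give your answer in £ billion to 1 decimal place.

£1,579.0 billion

MPC = 1 − MPS = 1 − 0.165 = 0.835.
Round 1 adds ΔG = £507 billion; each later round is MPC = 0.835 times the previous.
After 4 rounds: 507 + 423.345 + 353.493075 + 295.166717625 = ΔG·(1 − c^4)/(1 − c) = 507 × (1 − 0.486122700625)/0.165 ≈ £1,579 billion.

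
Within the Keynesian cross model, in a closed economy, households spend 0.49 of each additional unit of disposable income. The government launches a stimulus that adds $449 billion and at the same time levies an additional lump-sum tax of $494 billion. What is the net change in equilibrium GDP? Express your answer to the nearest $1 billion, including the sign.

+$406 billion

Expenditure multiplier = 1/(1 − MPC) = 1/(1 − 0.49) = 1/0.51 ≈ 1.961.
ΔG contributes k·ΔG = (+$449 billion) / 0.51 ≈ +$880.4 billion.
ΔT of +$494 billion changes first-round spending by −c·ΔT = −$242.06 billion, contributing k·(−c·ΔT) = (−$242.06 billion) / 0.51 ≈ −$474.6 billion.
Net ΔY = k(ΔG − c·ΔT) = (+$206.94 billion) / 0.51 ≈ +$406 billion.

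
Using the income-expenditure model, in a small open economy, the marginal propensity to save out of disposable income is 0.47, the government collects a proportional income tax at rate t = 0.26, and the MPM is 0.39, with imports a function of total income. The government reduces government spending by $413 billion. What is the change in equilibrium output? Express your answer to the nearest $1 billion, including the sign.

MPC = 1 − MPS = 1 − 0.47 = 0.53.
Spending multiplier = 1/(1 − c(1−t) + m) = 1/(1 − 0.53×0.74 + 0.39) = 1/0.9978 ≈ 1.002.
ΔY = k × ΔG = (−$413 billion) / 0.9978 ≈ −$414 billion.

−$414 billion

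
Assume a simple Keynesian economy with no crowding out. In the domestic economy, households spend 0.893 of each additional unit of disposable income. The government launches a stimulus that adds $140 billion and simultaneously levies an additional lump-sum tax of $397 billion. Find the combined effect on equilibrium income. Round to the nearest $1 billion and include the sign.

−$2,005 billion

Expenditure multiplier = 1/(1 − MPC) = 1/(1 − 0.893) = 1/0.107 ≈ 9.346.
ΔG contributes k·ΔG = (+$140 billion) / 0.107 ≈ +$1,308.4 billion.
ΔT of +$397 billion changes first-round spending by −c·ΔT = −$354.521 billion, contributing k·(−c·ΔT) = (−$354.521 billion) / 0.107 ≈ −$3,313.3 billion.
Net ΔY = k(ΔG − c·ΔT) = (−$214.521 billion) / 0.107 ≈ −$2,005 billion.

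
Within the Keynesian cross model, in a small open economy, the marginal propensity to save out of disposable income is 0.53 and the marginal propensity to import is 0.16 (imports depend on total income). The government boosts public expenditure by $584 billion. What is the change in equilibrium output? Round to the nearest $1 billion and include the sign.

+$846 billion

MPC = 1 − MPS = 1 − 0.53 = 0.47.
Expenditure multiplier = 1/(1 − c + m) = 1/(1 − 0.47 + 0.16) = 1/0.69 ≈ 1.449.
ΔY = k × ΔG = (+$584 billion) / 0.69 ≈ +$846 billion.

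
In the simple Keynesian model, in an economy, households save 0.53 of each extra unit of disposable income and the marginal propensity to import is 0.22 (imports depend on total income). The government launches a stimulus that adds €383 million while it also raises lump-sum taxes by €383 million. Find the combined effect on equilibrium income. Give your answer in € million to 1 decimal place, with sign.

+€270.7 million

MPC = 1 − MPS = 1 − 0.53 = 0.47.
Expenditure multiplier = 1/(1 − c + m) = 1/(1 − 0.47 + 0.22) = 1/0.75 ≈ 1.333.
ΔG contributes k·ΔG = (+€383 million) / 0.75 ≈ +€510.7 million.
ΔT of +€383 million changes first-round spending by −c·ΔT = −€180.01 million, contributing k·(−c·ΔT) = (−€180.01 million) / 0.75 ≈ −€240 million.
Net ΔY = k(ΔG − c·ΔT) = (+€202.99 million) / 0.75 ≈ +€270.7 million.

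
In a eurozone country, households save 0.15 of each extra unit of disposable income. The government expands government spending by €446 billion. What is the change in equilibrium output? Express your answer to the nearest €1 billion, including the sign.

+€2,973 billion

MPC = 1 − MPS = 1 − 0.15 = 0.85.
Government-spending multiplier = 1/(1 − MPC) = 1/(1 − 0.85) = 1/0.15 ≈ 6.667.
ΔY = k × ΔG = (+€446 billion) / 0.15 ≈ +€2,973 billion.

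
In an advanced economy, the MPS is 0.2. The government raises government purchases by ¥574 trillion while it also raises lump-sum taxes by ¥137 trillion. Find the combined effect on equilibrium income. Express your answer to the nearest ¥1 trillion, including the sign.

+¥2,322 trillion

MPC = 1 − MPS = 1 − 0.2 = 0.8.
Expenditure multiplier = 1/(1 − MPC) = 1/(1 − 0.8) = 1/0.2 = 5.
ΔG contributes k·ΔG = (+¥574 trillion) / 0.2 = +¥2,870 trillion.
ΔT of +¥137 trillion changes first-round spending by −c·ΔT = −¥109.6 trillion, contributing k·(−c·ΔT) = (−¥109.6 trillion) / 0.2 = −¥548 trillion.
Net ΔY = k(ΔG − c·ΔT) = (+¥464.4 trillion) / 0.2 = +¥2,322 trillion.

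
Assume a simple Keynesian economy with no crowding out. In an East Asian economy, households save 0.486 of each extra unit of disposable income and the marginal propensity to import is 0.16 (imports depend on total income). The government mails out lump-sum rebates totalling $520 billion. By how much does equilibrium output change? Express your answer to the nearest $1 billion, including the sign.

MPC = 1 − MPS = 1 − 0.486 = 0.514.
A lump-sum tax change of −$520 billion shifts disposable income by +$520 billion; first-round consumption changes by −c × ΔT = −0.514 × (−$520 billion) = +$267.28 billion.
Expenditure multiplier = 1/(1 − c + m) = 1/(1 − 0.514 + 0.16) = 1/0.646 ≈ 1.548.
The tax multiplier is −c × k ≈ −0.796, so ΔY = k × (−c·ΔT) = (+$267.28 billion) / 0.646 ≈ +$414 billion.

+$414 billion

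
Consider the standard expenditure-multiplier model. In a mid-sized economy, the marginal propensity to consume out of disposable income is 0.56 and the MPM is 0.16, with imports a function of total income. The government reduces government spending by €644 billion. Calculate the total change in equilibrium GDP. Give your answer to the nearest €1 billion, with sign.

Expenditure multiplier = 1/(1 − c + m) = 1/(1 − 0.56 + 0.16) = 1/0.6 ≈ 1.667.
ΔY = k × ΔG = (−€644 billion) / 0.6 ≈ −€1,073 billion.

−€1,073 billion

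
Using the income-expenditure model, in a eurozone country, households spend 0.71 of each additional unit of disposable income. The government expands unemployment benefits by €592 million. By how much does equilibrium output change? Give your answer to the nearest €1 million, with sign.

The transfer change shifts disposable income by +€592 million, so first-round consumption changes by c·ΔTR = 0.71 × (+€592 million) = +€420.32 million.
Expenditure multiplier = 1/(1 − MPC) = 1/(1 − 0.71) = 1/0.29 ≈ 3.448.
The transfer multiplier is c × k ≈ 2.448, so ΔY = k × (c·ΔTR) = (+€420.32 million) / 0.29 ≈ +€1,449 million.

+€1,449 million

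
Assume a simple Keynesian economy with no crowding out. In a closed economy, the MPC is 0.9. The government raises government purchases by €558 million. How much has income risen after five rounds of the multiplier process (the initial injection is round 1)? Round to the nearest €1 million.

Round 1 adds ΔG = €558 million; each later round is MPC = 0.9 times the previous.
After 5 rounds: 558 + 502.2 + 451.98 + 406.782 + 366.1038 = ΔG·(1 − c^5)/(1 − c) = 558 × (1 − 0.59049)/0.1 ≈ €2,285 million.

€2,285 million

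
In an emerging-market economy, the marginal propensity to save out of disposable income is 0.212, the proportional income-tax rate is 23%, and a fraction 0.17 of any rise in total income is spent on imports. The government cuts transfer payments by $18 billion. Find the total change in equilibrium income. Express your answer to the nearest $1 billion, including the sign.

MPC = 1 − MPS = 1 − 0.212 = 0.788.
The transfer change shifts disposable income by −$18 billion, so first-round consumption changes by c·ΔTR = 0.788 × (−$18 billion) = −$14.184 billion.
Expenditure multiplier = 1/(1 − c(1−t) + m) = 1/(1 − 0.788×0.77 + 0.17) = 1/0.56324 ≈ 1.775.
The transfer multiplier is c × k ≈ 1.399, so ΔY = k × (c·ΔTR) = (−$14.184 billion) / 0.56324 ≈ −$25 billion.

−$25 billion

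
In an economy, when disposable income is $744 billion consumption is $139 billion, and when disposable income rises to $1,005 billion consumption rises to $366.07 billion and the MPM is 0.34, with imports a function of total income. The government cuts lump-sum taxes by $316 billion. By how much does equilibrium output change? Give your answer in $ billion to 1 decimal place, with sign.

+$584.9 billion

MPC = ΔC/ΔYd = (366.07 − 139)/(1,005 − 744) = 227.07/261 = 0.87.
A lump-sum tax change of −$316 billion shifts disposable income by +$316 billion; first-round consumption changes by −c × ΔT = −0.87 × (−$316 billion) = +$274.92 billion.
Expenditure multiplier = 1/(1 − c + m) = 1/(1 − 0.87 + 0.34) = 1/0.47 ≈ 2.128.
The tax multiplier is −c × k ≈ −1.851, so ΔY = k × (−c·ΔT) = (+$274.92 billion) / 0.47 ≈ +$584.9 billion.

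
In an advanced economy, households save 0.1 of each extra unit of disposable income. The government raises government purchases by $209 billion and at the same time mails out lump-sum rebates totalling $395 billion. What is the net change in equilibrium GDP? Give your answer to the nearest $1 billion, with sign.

MPC = 1 − MPS = 1 − 0.1 = 0.9.
Expenditure multiplier = 1/(1 − MPC) = 1/(1 − 0.9) = 1/0.1 = 10.
ΔG contributes k·ΔG = (+$209 billion) / 0.1 = +$2,090 billion.
ΔT of −$395 billion changes first-round spending by −c·ΔT = +$355.5 billion, contributing k·(−c·ΔT) = (+$355.5 billion) / 0.1 = +$3,555 billion.
Net ΔY = k(ΔG − c·ΔT) = (+$564.5 billion) / 0.1 = +$5,645 billion.

+$5,645 billion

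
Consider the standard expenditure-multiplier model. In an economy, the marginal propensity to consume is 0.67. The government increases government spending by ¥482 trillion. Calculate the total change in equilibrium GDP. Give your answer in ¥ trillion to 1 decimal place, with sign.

Government-spending multiplier = 1/(1 − MPC) = 1/(1 − 0.67) = 1/0.33 ≈ 3.03.
ΔY = k × ΔG = (+¥482 trillion) / 0.33 ≈ +¥1,460.6 trillion.

+¥1,460.6 trillion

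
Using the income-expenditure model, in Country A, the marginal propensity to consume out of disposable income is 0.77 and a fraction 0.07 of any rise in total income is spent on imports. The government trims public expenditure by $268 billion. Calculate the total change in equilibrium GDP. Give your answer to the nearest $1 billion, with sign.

Spending multiplier = 1/(1 − c + m) = 1/(1 − 0.77 + 0.07) = 1/0.3 ≈ 3.333.
ΔY = k × ΔG = (−$268 billion) / 0.3 ≈ −$893 billion.

−$893 billion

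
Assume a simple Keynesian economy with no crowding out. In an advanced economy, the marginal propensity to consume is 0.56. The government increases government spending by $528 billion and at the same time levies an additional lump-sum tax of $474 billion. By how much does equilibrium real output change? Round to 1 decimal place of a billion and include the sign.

+$596.7 billion

Expenditure multiplier = 1/(1 − MPC) = 1/(1 − 0.56) = 1/0.44 ≈ 2.273.
ΔG contributes k·ΔG = (+$528 billion) / 0.44 = +$1,200 billion.
ΔT of +$474 billion changes first-round spending by −c·ΔT = −$265.44 billion, contributing k·(−c·ΔT) = (−$265.44 billion) / 0.44 ≈ −$603.3 billion.
Net ΔY = k(ΔG − c·ΔT) = (+$262.56 billion) / 0.44 ≈ +$596.7 billion.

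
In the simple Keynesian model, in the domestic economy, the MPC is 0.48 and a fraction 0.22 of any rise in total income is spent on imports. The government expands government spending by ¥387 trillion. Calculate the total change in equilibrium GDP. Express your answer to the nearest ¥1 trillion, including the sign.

Spending multiplier = 1/(1 − c + m) = 1/(1 − 0.48 + 0.22) = 1/0.74 ≈ 1.351.
ΔY = k × ΔG = (+¥387 trillion) / 0.74 ≈ +¥523 trillion.

+¥523 trillion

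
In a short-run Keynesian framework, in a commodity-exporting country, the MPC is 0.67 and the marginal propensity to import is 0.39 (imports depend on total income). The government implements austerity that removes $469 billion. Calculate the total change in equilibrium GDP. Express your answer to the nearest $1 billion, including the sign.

−$651 billion

Expenditure multiplier = 1/(1 − c + m) = 1/(1 − 0.67 + 0.39) = 1/0.72 ≈ 1.389.
ΔY = k × ΔG = (−$469 billion) / 0.72 ≈ −$651 billion.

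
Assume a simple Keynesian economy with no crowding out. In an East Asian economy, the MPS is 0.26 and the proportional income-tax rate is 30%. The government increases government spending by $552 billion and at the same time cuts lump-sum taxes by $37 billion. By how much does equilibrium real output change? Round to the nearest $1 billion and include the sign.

MPC = 1 − MPS = 1 − 0.26 = 0.74.
Expenditure multiplier = 1/(1 − c(1−t)) = 1/(1 − 0.74×0.7) = 1/0.482 ≈ 2.075.
ΔG contributes k·ΔG = (+$552 billion) / 0.482 ≈ +$1,145.2 billion.
ΔT of −$37 billion changes first-round spending by −c·ΔT = +$27.38 billion, contributing k·(−c·ΔT) = (+$27.38 billion) / 0.482 ≈ +$56.8 billion.
Net ΔY = k(ΔG − c·ΔT) = (+$579.38 billion) / 0.482 ≈ +$1,202 billion.

+$1,202 billion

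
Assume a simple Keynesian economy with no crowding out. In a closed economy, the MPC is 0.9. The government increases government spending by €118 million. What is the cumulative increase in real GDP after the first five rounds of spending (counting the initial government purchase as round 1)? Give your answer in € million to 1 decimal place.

Round 1 adds ΔG = €118 million; each later round is MPC = 0.9 times the previous.
After 5 rounds: 118 + 106.2 + 95.58 + 86.022 + 77.4198 = ΔG·(1 − c^5)/(1 − c) = 118 × (1 − 0.59049)/0.1 ≈ €483.2 million.

€483.2 million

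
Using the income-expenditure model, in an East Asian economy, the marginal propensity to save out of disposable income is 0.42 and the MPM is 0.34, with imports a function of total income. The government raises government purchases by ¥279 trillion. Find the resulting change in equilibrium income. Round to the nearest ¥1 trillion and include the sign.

+¥367 trillion

MPC = 1 − MPS = 1 − 0.42 = 0.58.
Spending multiplier = 1/(1 − c + m) = 1/(1 − 0.58 + 0.34) = 1/0.76 ≈ 1.316.
ΔY = k × ΔG = (+¥279 trillion) / 0.76 ≈ +¥367 trillion.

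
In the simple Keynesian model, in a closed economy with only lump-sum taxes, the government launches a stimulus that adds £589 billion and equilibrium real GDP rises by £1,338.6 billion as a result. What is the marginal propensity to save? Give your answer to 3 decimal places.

0.440

Implied spending multiplier k = ΔY/ΔG = 1,338.6/589 ≈ 2.2727.
Since k = 1/(1 − MPC), MPC = 1 − 1/k = 1 − ΔG/ΔY = 1 − 589/1,338.6 ≈ 0.560.
MPS = 1 − MPC = 0.440.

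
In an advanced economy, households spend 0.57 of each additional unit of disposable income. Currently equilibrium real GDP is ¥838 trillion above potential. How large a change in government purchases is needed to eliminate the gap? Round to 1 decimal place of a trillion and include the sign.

Spending multiplier = 1/(1 − MPC) = 1/(1 − 0.57) = 1/0.43 ≈ 2.326.
Need ΔY = −¥838 trillion, so ΔG = ΔY/k = (−¥838 trillion) × 0.43 ≈ −¥360.3 trillion.
The government should cut government purchases by ¥360.3 trillion.

−¥360.3 trillion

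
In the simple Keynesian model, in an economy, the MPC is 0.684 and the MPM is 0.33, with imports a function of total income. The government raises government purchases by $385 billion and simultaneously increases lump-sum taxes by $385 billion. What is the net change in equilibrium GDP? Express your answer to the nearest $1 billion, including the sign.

+$188 billion

Expenditure multiplier = 1/(1 − c + m) = 1/(1 − 0.684 + 0.33) = 1/0.646 ≈ 1.548.
ΔG contributes k·ΔG = (+$385 billion) / 0.646 ≈ +$596 billion.
ΔT of +$385 billion changes first-round spending by −c·ΔT = −$263.34 billion, contributing k·(−c·ΔT) = (−$263.34 billion) / 0.646 ≈ −$407.6 billion.
Net ΔY = k(ΔG − c·ΔT) = (+$121.66 billion) / 0.646 ≈ +$188 billion.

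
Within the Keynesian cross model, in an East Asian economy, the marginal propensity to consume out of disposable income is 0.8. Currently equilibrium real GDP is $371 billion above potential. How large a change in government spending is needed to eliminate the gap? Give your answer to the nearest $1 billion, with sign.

−$74 billion

Spending multiplier = 1/(1 − MPC) = 1/(1 − 0.8) = 1/0.2 = 5.
Need ΔY = −$371 billion, so ΔG = ΔY/k = (−$371 billion) × 0.2 ≈ −$74 billion.
The government should cut government spending by $74 billion.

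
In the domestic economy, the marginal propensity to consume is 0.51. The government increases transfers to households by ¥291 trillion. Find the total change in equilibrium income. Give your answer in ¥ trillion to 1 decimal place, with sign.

+¥302.9 trillion

The transfer change shifts disposable income by +¥291 trillion, so first-round consumption changes by c·ΔTR = 0.51 × (+¥291 trillion) = +¥148.41 trillion.
Expenditure multiplier = 1/(1 − MPC) = 1/(1 − 0.51) = 1/0.49 ≈ 2.041.
The transfer multiplier is c × k ≈ 1.041, so ΔY = k × (c·ΔTR) = (+¥148.41 trillion) / 0.49 ≈ +¥302.9 trillion.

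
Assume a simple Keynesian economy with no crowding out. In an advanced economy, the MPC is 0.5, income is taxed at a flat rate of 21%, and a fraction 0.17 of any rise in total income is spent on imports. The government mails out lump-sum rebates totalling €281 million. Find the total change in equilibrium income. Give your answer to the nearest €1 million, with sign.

+€181 million

A lump-sum tax change of −€281 million shifts disposable income by +€281 million; first-round consumption changes by −c × ΔT = −0.5 × (−€281 million) = +€140.5 million.
Expenditure multiplier = 1/(1 − c(1−t) + m) = 1/(1 − 0.5×0.79 + 0.17) = 1/0.775 ≈ 1.29.
The tax multiplier is −c × k ≈ −0.645, so ΔY = k × (−c·ΔT) = (+€140.5 million) / 0.775 ≈ +€181 million.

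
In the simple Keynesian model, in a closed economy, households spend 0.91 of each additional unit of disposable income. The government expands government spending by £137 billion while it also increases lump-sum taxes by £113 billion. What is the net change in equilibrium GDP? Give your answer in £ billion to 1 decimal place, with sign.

+£379.7 billion

Expenditure multiplier = 1/(1 − MPC) = 1/(1 − 0.91) = 1/0.09 ≈ 11.111.
ΔG contributes k·ΔG = (+£137 billion) / 0.09 ≈ +£1,522.2 billion.
ΔT of +£113 billion changes first-round spending by −c·ΔT = −£102.83 billion, contributing k·(−c·ΔT) = (−£102.83 billion) / 0.09 ≈ −£1,142.6 billion.
Net ΔY = k(ΔG − c·ΔT) = (+£34.17 billion) / 0.09 ≈ +£379.7 billion.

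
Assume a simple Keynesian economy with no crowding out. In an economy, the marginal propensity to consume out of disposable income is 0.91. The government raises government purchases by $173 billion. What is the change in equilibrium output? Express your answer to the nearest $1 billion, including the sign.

Spending multiplier = 1/(1 − MPC) = 1/(1 − 0.91) = 1/0.09 ≈ 11.111.
ΔY = k × ΔG = (+$173 billion) / 0.09 ≈ +$1,922 billion.

+$1,922 billion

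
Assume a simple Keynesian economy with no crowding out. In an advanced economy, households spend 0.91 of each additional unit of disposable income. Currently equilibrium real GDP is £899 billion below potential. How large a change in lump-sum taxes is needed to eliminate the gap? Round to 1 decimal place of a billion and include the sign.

−£88.9 billion

Spending multiplier = 1/(1 − MPC) = 1/(1 − 0.91) = 1/0.09 ≈ 11.111.
Tax multiplier = −c·k = −0.91/0.09 ≈ −10.111. Need ΔY = +£899 billion, so ΔT = ΔY/(−c·k) = −(+£899 billion) × 0.09 / 0.91 ≈ −£88.9 billion.
The government should cut lump-sum taxes by £88.9 billion.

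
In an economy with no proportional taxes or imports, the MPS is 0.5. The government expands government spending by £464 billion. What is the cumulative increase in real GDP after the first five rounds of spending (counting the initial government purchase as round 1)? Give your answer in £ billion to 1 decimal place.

£899.0 billion

MPC = 1 − MPS = 1 − 0.5 = 0.5.
Round 1 adds ΔG = £464 billion; each later round is MPC = 0.5 times the previous.
After 5 rounds: 464 + 232 + 116 + 58 + 29 = ΔG·(1 − c^5)/(1 − c) = 464 × (1 − 0.03125)/0.5 = £899 billion.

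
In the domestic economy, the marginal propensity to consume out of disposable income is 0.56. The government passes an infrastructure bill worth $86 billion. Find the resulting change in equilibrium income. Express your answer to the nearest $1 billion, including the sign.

+$195 billion

Government-spending multiplier = 1/(1 − MPC) = 1/(1 − 0.56) = 1/0.44 ≈ 2.273.
ΔY = k × ΔG = (+$86 billion) / 0.44 ≈ +$195 billion.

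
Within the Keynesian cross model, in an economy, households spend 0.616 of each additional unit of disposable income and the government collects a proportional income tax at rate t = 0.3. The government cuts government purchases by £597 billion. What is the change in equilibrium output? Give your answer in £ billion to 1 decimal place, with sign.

Spending multiplier = 1/(1 − c(1−t)) = 1/(1 − 0.616×0.7) = 1/0.5688 ≈ 1.758.
ΔY = k × ΔG = (−£597 billion) / 0.5688 ≈ −£1,049.6 billion.

−£1,049.6 billion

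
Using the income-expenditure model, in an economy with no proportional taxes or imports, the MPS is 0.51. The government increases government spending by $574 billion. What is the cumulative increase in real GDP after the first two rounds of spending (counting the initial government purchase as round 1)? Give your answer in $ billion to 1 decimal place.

MPC = 1 − MPS = 1 − 0.51 = 0.49.
Round 1 adds ΔG = $574 billion; each later round is MPC = 0.49 times the previous.
After 2 rounds: 574 + 281.26 = ΔG·(1 − c^2)/(1 − c) = 574 × (1 − 0.2401)/0.51 ≈ $855.3 billion.

$855.3 billion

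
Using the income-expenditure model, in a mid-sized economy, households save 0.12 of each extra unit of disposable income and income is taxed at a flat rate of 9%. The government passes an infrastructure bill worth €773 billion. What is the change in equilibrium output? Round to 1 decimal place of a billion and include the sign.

MPC = 1 − MPS = 1 − 0.12 = 0.88.
Spending multiplier = 1/(1 − c(1−t)) = 1/(1 − 0.88×0.91) = 1/0.1992 ≈ 5.02.
ΔY = k × ΔG = (+€773 billion) / 0.1992 ≈ +€3,880.5 billion.

+€3,880.5 billion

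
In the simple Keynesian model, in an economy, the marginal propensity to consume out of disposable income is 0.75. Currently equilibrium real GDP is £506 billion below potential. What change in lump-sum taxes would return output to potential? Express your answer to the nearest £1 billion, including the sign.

−£169 billion

Spending multiplier = 1/(1 − MPC) = 1/(1 − 0.75) = 1/0.25 = 4.
Tax multiplier = −c·k = −0.75/0.25 = −3. Need ΔY = +£506 billion, so ΔT = ΔY/(−c·k) = −(+£506 billion) × 0.25 / 0.75 ≈ −£169 billion.
The government should cut lump-sum taxes by £169 billion.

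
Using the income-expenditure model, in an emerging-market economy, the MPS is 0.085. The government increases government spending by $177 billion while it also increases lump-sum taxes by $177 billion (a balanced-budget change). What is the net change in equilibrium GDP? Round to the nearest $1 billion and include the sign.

MPC = 1 − MPS = 1 − 0.085 = 0.915.
Expenditure multiplier = 1/(1 − MPC) = 1/(1 − 0.915) = 1/0.085 ≈ 11.765.
ΔG contributes k·ΔG = (+$177 billion) / 0.085 ≈ +$2,082.4 billion.
ΔT of +$177 billion changes first-round spending by −c·ΔT = −$161.955 billion, contributing k·(−c·ΔT) = (−$161.955 billion) / 0.085 ≈ −$1,905.4 billion.
With ΔG = ΔT and no other leakages, the balanced-budget multiplier is 1, so ΔY = ΔG = +$177 billion.

+$177 billion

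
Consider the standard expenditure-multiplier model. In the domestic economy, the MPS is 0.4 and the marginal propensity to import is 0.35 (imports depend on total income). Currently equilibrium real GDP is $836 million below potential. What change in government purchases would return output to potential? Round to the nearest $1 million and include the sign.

+$627 million

MPC = 1 − MPS = 1 − 0.4 = 0.6.
Spending multiplier = 1/(1 − c + m) = 1/(1 − 0.6 + 0.35) = 1/0.75 ≈ 1.333.
Need ΔY = +$836 million, so ΔG = ΔY/k = (+$836 million) × 0.75 = +$627 million.
The government should increase government purchases by $627 million.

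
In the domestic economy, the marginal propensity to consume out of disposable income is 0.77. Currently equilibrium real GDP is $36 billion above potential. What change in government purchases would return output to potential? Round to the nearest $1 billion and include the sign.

Spending multiplier = 1/(1 − MPC) = 1/(1 − 0.77) = 1/0.23 ≈ 4.348.
Need ΔY = −$36 billion, so ΔG = ΔY/k = (−$36 billion) × 0.23 ≈ −$8 billion.
The government should cut government purchases by $8 billion.

−$8 billion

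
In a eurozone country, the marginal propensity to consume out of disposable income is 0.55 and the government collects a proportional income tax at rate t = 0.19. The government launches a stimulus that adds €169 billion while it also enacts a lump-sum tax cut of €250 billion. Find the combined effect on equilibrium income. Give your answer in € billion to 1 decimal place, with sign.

Expenditure multiplier = 1/(1 − c(1−t)) = 1/(1 − 0.55×0.81) = 1/0.5545 ≈ 1.803.
ΔG contributes k·ΔG = (+€169 billion) / 0.5545 ≈ +€304.8 billion.
ΔT of −€250 billion changes first-round spending by −c·ΔT = +€137.5 billion, contributing k·(−c·ΔT) = (+€137.5 billion) / 0.5545 ≈ +€248 billion.
Net ΔY = k(ΔG − c·ΔT) = (+€306.5 billion) / 0.5545 ≈ +€552.8 billion.

+€552.8 billion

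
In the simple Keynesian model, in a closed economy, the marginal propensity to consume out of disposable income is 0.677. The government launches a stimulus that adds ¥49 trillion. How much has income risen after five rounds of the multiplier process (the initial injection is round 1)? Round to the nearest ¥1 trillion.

Round 1 adds ΔG = ¥49 trillion; each later round is MPC = 0.677 times the previous.
After 5 rounds: 49 + 33.173 + 22.458121 + 15.204147917 + 10.293208139809 = ΔG·(1 − c^5)/(1 − c) = 49 × (1 − 0.142214324707157)/0.323 ≈ ¥130 trillion.

¥130 trillion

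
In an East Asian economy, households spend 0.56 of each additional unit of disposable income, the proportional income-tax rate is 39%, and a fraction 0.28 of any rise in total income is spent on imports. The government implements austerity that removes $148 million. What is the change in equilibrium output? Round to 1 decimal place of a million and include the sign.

Government-spending multiplier = 1/(1 − c(1−t) + m) = 1/(1 − 0.56×0.61 + 0.28) = 1/0.9384 ≈ 1.066.
ΔY = k × ΔG = (−$148 million) / 0.9384 ≈ −$157.7 million.

−$157.7 million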